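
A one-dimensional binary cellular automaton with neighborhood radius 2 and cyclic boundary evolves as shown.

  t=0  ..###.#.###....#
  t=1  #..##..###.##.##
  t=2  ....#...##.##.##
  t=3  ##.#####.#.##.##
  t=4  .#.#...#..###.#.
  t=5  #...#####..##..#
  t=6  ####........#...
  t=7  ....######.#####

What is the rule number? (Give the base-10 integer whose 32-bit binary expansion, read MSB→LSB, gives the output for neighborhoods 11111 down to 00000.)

  #####|.  b31=0 t=3,i=5
  ####.|.  b30=0 t=3,i=0
  ###.#|#  b29=1 t=0,i=4
  ###..|.  b28=0 t=0,i=10
  ##.##|.  b27=0 t=1,i=10
  ##.#.|.  b26=0 t=0,i=5
  ##..#|.  b25=0 t=1,i=1
  ##...|#  b24=1 t=0,i=11
  #.###|#  b23=1 t=0,i=8
  #.##.|#  b22=1 t=1,i=11
  #.#.#|.  b21=0 t=0,i=6
  #.#..|.  b20=0 t=4,i=3
  #..##|.  b19=0 t=0,i=1
  #..#.|#  b18=1 t=4,i=0
  #...#|#  b17=1 t=2,i=6
  #....|#  b16=1 t=0,i=12
  .####|.  b15=0 t=3,i=4
  .###.|#  b14=1 t=0,i=3
  .##.#|#  b13=1 t=1,i=12
  .##..|#  b12=1 t=1,i=4
  .#.##|#  b11=1 t=0,i=7
  .#.#.|.  b10=0 t=4,i=2
  .#..#|#  b9=1 t=0,i=0
  .#...|#  b8=1 t=2,i=5
  ..###|.  b7=0 t=0,i=2
  ..##.|.  b6=0 t=1,i=3
  ..#.#|.  b5=0 t=4,i=1
  ..#..|#  b4=1 t=0,i=15
  ...##|#  b3=1 t=2,i=7
  ...#.|#  b2=1 t=0,i=14
  ....#|.  b1=0 t=0,i=13
  .....|#  b0=1 t=6,i=6
  bits 00100001110001110111101100011101 = 566721309

566721309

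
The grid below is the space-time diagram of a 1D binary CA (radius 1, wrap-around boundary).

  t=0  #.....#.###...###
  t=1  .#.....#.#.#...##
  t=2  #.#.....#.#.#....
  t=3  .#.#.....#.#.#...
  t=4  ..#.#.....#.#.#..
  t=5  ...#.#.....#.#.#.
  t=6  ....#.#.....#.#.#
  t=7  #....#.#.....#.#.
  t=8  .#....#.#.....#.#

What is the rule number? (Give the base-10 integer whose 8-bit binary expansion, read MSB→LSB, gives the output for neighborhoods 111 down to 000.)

  ### -> #   bit 7 = 1  t=0,i=9
  ##. -> .   bit 6 = 0  t=0,i=0
  #.# -> #   bit 5 = 1  t=0,i=7
  #.. -> #   bit 4 = 1  t=0,i=1
  .## -> .   bit 3 = 0  t=0,i=8
  .#. -> .   bit 2 = 0  t=0,i=6
  ..# -> .   bit 1 = 0  t=0,i=5
  ... -> .   bit 0 = 0  t=0,i=2
  bits 10110000 = 176

176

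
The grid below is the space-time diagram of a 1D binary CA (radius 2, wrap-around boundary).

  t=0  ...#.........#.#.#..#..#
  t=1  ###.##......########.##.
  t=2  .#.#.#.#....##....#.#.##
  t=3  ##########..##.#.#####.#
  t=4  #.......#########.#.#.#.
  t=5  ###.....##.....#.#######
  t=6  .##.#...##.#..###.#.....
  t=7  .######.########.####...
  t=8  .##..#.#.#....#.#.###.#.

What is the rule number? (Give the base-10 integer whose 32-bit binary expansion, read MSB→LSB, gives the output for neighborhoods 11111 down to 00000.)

1581252580

  [31] ##### => .  t=1,i=14
  [30] ####. => #  t=1,i=18
  [29] ###.# => .  t=1,i=2
  [28] ###.. => #  t=3,i=9
  [27] ##.## => #  t=1,i=3
  [26] ##.#. => #  t=2,i=0
  [25] ##..# => #  t=3,i=10
  [24] ##... => .  t=1,i=6
  [23] #.### => .  t=1,i=0
  [22] #.##. => .  t=1,i=4
  [21] #.#.# => #  t=0,i=15
  [20] #.#.. => #  t=0,i=17
  [19] #..## => #  t=3,i=11
  [18] #..#. => #  t=0,i=19
  [17] #...# => #  t=0,i=1
  [16] #.... => #  t=0,i=5
  [15] .#### => #  t=1,i=13
  [14] .###. => #  t=1,i=1
  [13] .##.# => #  t=1,i=22
  [12] .##.. => #  t=1,i=5
  [11] .#.## => #  t=2,i=21
  [10] .#.#. => #  t=0,i=14
  [9] .#..# => #  t=0,i=18
  [8] .#... => #  t=0,i=0
  [7] ..### => #  t=1,i=12
  [6] ..##. => #  t=2,i=12
  [5] ..#.# => #  t=0,i=13
  [4] ..#.. => .  t=0,i=3
  [3] ...## => .  t=1,i=11
  [2] ...#. => #  t=0,i=2
  [1] ....# => .  t=0,i=11
  [0] ..... => .  t=0,i=6
  bits 01011110001111111111111111100100 = 1581252580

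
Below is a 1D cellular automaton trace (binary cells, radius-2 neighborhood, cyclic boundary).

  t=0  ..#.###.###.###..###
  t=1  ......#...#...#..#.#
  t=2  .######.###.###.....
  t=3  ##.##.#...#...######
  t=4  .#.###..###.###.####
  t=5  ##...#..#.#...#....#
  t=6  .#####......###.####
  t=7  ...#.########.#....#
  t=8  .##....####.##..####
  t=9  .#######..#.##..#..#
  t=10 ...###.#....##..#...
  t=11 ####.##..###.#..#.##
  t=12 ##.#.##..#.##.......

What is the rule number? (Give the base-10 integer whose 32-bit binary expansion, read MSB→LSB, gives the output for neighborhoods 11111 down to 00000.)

  [31] ##### => #  t=2,i=3
  [30] ####. => .  t=2,i=5
  [29] ###.# => #  t=0,i=6
  [28] ###.. => #  t=0,i=14
  [27] ##.## => .  t=0,i=7
  [26] ##.#. => #  t=3,i=5
  [25] ##..# => .  t=0,i=0
  [24] ##... => #  t=2,i=15
  [23] #.### => .  t=0,i=4
  [22] #.##. => #  t=3,i=3
  [21] #.#.# => #  t=4,i=1
  [20] #.#.. => .  t=1,i=19
  [19] #..## => .  t=0,i=16
  [18] #..#. => .  t=0,i=1
  [17] #...# => #  t=1,i=8
  [16] #.... => #  t=1,i=1
  [15] .#### => .  t=2,i=2
  [14] .###. => .  t=0,i=5
  [13] .##.# => #  t=3,i=4
  [12] .##.. => #  t=8,i=2
  [11] .#.## => .  t=0,i=3
  [10] .#.#. => .  t=1,i=18
  [9] .#..# => .  t=1,i=15
  [8] .#... => .  t=1,i=0
  [7] ..### => #  t=0,i=17
  [6] ..##. => .  t=10,i=12
  [5] ..#.# => .  t=0,i=2
  [4] ..#.. => #  t=1,i=6
  [3] ...## => #  t=2,i=0
  [2] ...#. => #  t=1,i=5
  [1] ....# => #  t=1,i=4
  [0] ..... => #  t=1,i=2
  bits 10110101011000110011000010011111 = 3043176607

3043176607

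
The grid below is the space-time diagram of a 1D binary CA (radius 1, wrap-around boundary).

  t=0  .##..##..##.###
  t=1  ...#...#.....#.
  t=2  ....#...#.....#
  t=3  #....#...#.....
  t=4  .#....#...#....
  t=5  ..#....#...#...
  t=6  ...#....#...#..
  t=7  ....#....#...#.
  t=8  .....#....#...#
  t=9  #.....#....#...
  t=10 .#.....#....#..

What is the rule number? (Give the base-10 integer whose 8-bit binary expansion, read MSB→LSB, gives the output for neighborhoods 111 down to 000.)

144

  ### -> #   bit 7 = 1  t=0,i=13
  ##. -> .   bit 6 = 0  t=0,i=2
  #.# -> .   bit 5 = 0  t=0,i=0
  #.. -> #   bit 4 = 1  t=0,i=3
  .## -> .   bit 3 = 0  t=0,i=1
  .#. -> .   bit 2 = 0  t=1,i=3
  ..# -> .   bit 1 = 0  t=0,i=4
  ... -> .   bit 0 = 0  t=1,i=0
  bits 10010000 = 144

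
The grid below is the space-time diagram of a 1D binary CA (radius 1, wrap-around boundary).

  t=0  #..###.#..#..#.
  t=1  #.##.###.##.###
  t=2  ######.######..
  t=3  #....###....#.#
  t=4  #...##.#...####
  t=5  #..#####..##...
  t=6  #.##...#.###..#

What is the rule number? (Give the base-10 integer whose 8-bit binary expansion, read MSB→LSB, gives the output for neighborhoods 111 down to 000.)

110

  ### -> .   bit 7 = 0  t=0,i=4
  ##. -> #   bit 6 = 1  t=0,i=5
  #.# -> #   bit 5 = 1  t=0,i=6
  #.. -> .   bit 4 = 0  t=0,i=1
  .## -> #   bit 3 = 1  t=0,i=3
  .#. -> #   bit 2 = 1  t=0,i=0
  ..# -> #   bit 1 = 1  t=0,i=2
  ... -> .   bit 0 = 0  t=3,i=2
  bits 01101110 = 110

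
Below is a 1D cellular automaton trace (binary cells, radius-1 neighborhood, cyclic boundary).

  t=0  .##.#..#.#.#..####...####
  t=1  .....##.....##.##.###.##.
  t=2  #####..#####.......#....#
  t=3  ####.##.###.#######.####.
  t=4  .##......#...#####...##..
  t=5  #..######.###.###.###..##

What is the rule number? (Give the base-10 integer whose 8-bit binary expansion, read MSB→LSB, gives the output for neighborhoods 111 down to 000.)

  ###|#  b7=1 t=0,i=15
  ##.|.  b6=0 t=0,i=2
  #.#|.  b5=0 t=0,i=0
  #..|#  b4=1 t=0,i=5
  .##|.  b3=0 t=0,i=1
  .#.|.  b2=0 t=0,i=4
  ..#|#  b1=1 t=0,i=6
  ...|#  b0=1 t=0,i=19
  bits 10010011 = 147

147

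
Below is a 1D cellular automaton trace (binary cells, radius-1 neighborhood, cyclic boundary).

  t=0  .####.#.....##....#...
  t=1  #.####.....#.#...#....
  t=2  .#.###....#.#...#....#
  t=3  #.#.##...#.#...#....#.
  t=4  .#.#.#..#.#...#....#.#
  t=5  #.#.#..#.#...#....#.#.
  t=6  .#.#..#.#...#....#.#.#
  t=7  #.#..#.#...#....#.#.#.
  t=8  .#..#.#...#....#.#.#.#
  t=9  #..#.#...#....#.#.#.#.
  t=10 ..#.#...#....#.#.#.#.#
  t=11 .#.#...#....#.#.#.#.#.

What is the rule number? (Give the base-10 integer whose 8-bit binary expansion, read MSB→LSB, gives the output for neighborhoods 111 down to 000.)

  nb ###: next=#  (t=0,i=2, bit7=1)
  nb ##.: next=#  (t=0,i=4, bit6=1)
  nb #.#: next=#  (t=0,i=5, bit5=1)
  nb #..: next=.  (t=0,i=7, bit4=0)
  nb .##: next=.  (t=0,i=1, bit3=0)
  nb .#.: next=.  (t=0,i=6, bit2=0)
  nb ..#: next=#  (t=0,i=0, bit1=1)
  nb ...: next=.  (t=0,i=8, bit0=0)
  bits 11100010 = 226

226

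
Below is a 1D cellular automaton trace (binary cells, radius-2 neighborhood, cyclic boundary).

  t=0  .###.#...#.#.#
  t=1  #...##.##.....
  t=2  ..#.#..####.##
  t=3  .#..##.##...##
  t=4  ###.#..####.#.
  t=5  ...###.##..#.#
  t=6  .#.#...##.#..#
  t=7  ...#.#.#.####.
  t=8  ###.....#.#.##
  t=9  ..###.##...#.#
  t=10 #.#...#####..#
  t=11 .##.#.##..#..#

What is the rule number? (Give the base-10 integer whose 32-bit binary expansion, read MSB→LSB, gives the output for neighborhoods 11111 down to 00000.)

358062790

  #####|.  b31=0 t=8,i=0
  ####.|.  b30=0 t=2,i=9
  ###.#|.  b29=0 t=0,i=3
  ###..|#  b28=1 t=7,i=12
  ##.##|.  b27=0 t=1,i=6
  ##.#.|#  b26=1 t=0,i=4
  ##..#|.  b25=0 t=2,i=0
  ##...|#  b24=1 t=1,i=9
  #.###|.  b23=0 t=0,i=1
  #.##.|#  b22=1 t=1,i=7
  #.#.#|.  b21=0 t=0,i=11
  #.#..|#  b20=1 t=0,i=5
  #..##|.  b19=0 t=2,i=6
  #..#.|#  b18=1 t=2,i=1
  #...#|#  b17=1 t=0,i=7
  #....|#  b16=1 t=1,i=10
  .####|#  b15=1 t=2,i=8
  .###.|.  b14=0 t=0,i=2
  .##.#|.  b13=0 t=1,i=5
  .##..|#  b12=1 t=1,i=8
  .#.##|#  b11=1 t=0,i=0
  .#.#.|.  b10=0 t=0,i=10
  .#..#|#  b9=1 t=2,i=5
  .#...|.  b8=0 t=0,i=6
  ..###|#  b7=1 t=2,i=7
  ..##.|#  b6=1 t=1,i=4
  ..#.#|.  b5=0 t=0,i=9
  ..#..|.  b4=0 t=1,i=0
  ...##|.  b3=0 t=1,i=3
  ...#.|#  b2=1 t=0,i=8
  ....#|#  b1=1 t=1,i=12
  .....|.  b0=0 t=1,i=11
  bits 00010101010101111001101011000110 = 358062790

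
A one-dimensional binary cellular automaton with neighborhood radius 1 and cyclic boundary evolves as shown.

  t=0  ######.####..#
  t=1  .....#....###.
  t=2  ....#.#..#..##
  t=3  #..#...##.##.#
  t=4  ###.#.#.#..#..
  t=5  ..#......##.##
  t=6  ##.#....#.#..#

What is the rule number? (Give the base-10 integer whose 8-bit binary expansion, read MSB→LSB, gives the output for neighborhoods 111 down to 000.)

82

  ### -> .   bit 7 = 0  t=0,i=0
  ##. -> #   bit 6 = 1  t=0,i=5
  #.# -> .   bit 5 = 0  t=0,i=6
  #.. -> #   bit 4 = 1  t=0,i=11
  .## -> .   bit 3 = 0  t=0,i=7
  .#. -> .   bit 2 = 0  t=1,i=5
  ..# -> #   bit 1 = 1  t=0,i=12
  ... -> .   bit 0 = 0  t=1,i=0
  bits 01010010 = 82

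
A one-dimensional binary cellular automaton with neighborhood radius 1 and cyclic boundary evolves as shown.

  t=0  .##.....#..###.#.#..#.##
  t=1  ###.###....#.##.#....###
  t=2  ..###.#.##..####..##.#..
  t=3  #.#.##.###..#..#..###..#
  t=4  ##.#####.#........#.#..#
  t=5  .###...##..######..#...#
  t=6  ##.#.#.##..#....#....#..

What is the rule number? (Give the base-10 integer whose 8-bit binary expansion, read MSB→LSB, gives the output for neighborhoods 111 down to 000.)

105

  ###|.  b7=0 t=0,i=12
  ##.|#  b6=1 t=0,i=2
  #.#|#  b5=1 t=0,i=0
  #..|.  b4=0 t=0,i=3
  .##|#  b3=1 t=0,i=1
  .#.|.  b2=0 t=0,i=8
  ..#|.  b1=0 t=0,i=7
  ...|#  b0=1 t=0,i=4
  bits 01101001 = 105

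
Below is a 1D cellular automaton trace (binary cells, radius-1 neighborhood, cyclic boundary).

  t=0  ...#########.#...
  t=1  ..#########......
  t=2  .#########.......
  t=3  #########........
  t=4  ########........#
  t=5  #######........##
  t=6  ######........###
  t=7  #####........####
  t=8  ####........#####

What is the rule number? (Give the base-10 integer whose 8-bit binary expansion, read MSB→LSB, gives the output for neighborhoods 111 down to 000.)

138

  [7] ### => #  t=0,i=4
  [6] ##. => .  t=0,i=11
  [5] #.# => .  t=0,i=12
  [4] #.. => .  t=0,i=14
  [3] .## => #  t=0,i=3
  [2] .#. => .  t=0,i=13
  [1] ..# => #  t=0,i=2
  [0] ... => .  t=0,i=0
  bits 10001010 = 138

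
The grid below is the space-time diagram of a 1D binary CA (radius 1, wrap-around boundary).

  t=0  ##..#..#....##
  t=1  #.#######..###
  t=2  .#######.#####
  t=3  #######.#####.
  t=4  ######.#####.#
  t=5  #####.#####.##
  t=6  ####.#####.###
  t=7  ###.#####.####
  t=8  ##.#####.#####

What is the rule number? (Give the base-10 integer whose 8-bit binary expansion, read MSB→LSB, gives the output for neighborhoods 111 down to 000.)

  ###|#  b7=1 t=0,i=0
  ##.|.  b6=0 t=0,i=1
  #.#|#  b5=1 t=1,i=1
  #..|#  b4=1 t=0,i=2
  .##|#  b3=1 t=0,i=12
  .#.|#  b2=1 t=0,i=4
  ..#|#  b1=1 t=0,i=3
  ...|.  b0=0 t=0,i=9
  bits 10111110 = 190

190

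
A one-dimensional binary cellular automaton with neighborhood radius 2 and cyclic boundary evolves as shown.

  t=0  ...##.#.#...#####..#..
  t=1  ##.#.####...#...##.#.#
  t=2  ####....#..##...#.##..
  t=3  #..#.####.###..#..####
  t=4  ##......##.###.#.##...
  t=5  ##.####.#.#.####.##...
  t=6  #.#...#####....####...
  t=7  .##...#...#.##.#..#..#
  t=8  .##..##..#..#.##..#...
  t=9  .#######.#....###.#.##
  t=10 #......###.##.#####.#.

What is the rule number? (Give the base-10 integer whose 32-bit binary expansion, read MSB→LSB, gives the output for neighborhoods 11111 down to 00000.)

  ##### -> .   bit 31 = 0  t=0,i=14
  ####. -> .   bit 30 = 0  t=0,i=15
  ###.# -> #   bit 29 = 1  t=1,i=1
  ###.. -> #   bit 28 = 1  t=0,i=16
  ##.## -> #   bit 27 = 1  t=3,i=9
  ##.#. -> #   bit 26 = 1  t=0,i=5
  ##..# -> #   bit 25 = 1  t=0,i=17
  ##... -> .   bit 24 = 0  t=1,i=9
  #.### -> .   bit 23 = 0  t=1,i=5
  #.##. -> #   bit 22 = 1  t=2,i=18
  #.#.# -> #   bit 21 = 1  t=0,i=6
  #.#.. -> #   bit 20 = 1  t=0,i=8
  #..## -> #   bit 19 = 1  t=2,i=10
  #..#. -> .   bit 18 = 0  t=0,i=18
  #...# -> .   bit 17 = 0  t=0,i=10
  #.... -> #   bit 16 = 1  t=0,i=21
  .#### -> .   bit 15 = 0  t=0,i=13
  .###. -> #   bit 14 = 1  t=1,i=0
  .##.# -> .   bit 13 = 0  t=0,i=4
  .##.. -> #   bit 12 = 1  t=2,i=12
  .#.## -> .   bit 11 = 0  t=1,i=4
  .#.#. -> #   bit 10 = 1  t=0,i=7
  .#..# -> .   bit 9 = 0  t=2,i=9
  .#... -> .   bit 8 = 0  t=0,i=9
  ..### -> #   bit 7 = 1  t=0,i=12
  ..##. -> #   bit 6 = 1  t=0,i=3
  ..#.# -> .   bit 5 = 0  t=2,i=16
  ..#.. -> #   bit 4 = 1  t=0,i=19
  ...## -> .   bit 3 = 0  t=0,i=2
  ...#. -> #   bit 2 = 1  t=1,i=11
  ....# -> #   bit 1 = 1  t=0,i=1
  ..... -> #   bit 0 = 1  t=0,i=0
  bits 00111110011110010101010011010111 = 1048138967

1048138967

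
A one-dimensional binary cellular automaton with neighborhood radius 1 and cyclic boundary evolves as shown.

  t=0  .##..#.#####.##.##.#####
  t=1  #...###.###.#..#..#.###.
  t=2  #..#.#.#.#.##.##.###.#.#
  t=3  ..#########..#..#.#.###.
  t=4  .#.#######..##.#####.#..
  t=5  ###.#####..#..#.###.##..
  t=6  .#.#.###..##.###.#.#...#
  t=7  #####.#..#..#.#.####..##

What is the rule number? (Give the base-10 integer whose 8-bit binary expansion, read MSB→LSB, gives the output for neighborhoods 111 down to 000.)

  [7] ### => #  t=0,i=8
  [6] ##. => .  t=0,i=2
  [5] #.# => #  t=0,i=0
  [4] #.. => .  t=0,i=3
  [3] .## => .  t=0,i=1
  [2] .#. => #  t=0,i=5
  [1] ..# => #  t=0,i=4
  [0] ... => .  t=1,i=2
  bits 10100110 = 166

166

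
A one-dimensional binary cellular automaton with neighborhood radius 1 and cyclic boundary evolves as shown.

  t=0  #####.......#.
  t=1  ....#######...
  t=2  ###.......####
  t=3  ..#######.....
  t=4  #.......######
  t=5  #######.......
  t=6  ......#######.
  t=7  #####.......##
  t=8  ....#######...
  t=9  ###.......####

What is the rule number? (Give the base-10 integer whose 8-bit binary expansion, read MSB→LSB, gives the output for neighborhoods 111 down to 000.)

  [7] ### => .  t=0,i=1
  [6] ##. => #  t=0,i=4
  [5] #.# => .  t=0,i=13
  [4] #.. => #  t=0,i=5
  [3] .## => .  t=0,i=0
  [2] .#. => .  t=0,i=12
  [1] ..# => .  t=0,i=11
  [0] ... => #  t=0,i=6
  bits 01010001 = 81

81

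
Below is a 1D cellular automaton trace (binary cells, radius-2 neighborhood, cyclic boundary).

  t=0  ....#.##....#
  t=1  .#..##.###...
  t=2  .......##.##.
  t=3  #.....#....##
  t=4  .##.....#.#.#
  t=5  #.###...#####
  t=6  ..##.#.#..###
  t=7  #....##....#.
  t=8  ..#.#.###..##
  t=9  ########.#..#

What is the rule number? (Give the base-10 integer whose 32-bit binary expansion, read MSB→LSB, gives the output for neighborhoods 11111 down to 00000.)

  #####|#  b31=1 t=5,i=10
  ####.|#  b30=1 t=5,i=12
  ###.#|.  b29=0 t=5,i=0
  ###..|.  b28=0 t=1,i=9
  ##.##|.  b27=0 t=1,i=6
  ##.#.|.  b26=0 t=6,i=4
  ##..#|#  b25=1 t=6,i=0
  ##...|#  b24=1 t=0,i=8
  #.###|#  b23=1 t=1,i=7
  #.##.|.  b22=0 t=0,i=6
  #.#.#|#  b21=1 t=4,i=10
  #.#..|.  b20=0 t=6,i=7
  #..##|.  b19=0 t=1,i=3
  #..#.|#  b18=1 t=8,i=1
  #...#|.  b17=0 t=5,i=6
  #....|#  b16=1 t=0,i=1
  .####|.  b15=0 t=5,i=9
  .###.|#  b14=1 t=1,i=8
  .##.#|.  b13=0 t=1,i=5
  .##..|#  b12=1 t=0,i=7
  .#.##|#  b11=1 t=0,i=5
  .#.#.|#  b10=1 t=4,i=9
  .#..#|.  b9=0 t=1,i=2
  .#...|.  b8=0 t=0,i=0
  ..###|.  b7=0 t=3,i=11
  ..##.|.  b6=0 t=1,i=4
  ..#.#|#  b5=1 t=0,i=4
  ..#..|.  b4=0 t=0,i=12
  ...##|#  b3=1 t=2,i=6
  ...#.|.  b2=0 t=0,i=3
  ....#|.  b1=0 t=0,i=2
  .....|.  b0=0 t=2,i=1
  bits 11000011101001010101110000101000 = 3282394152

3282394152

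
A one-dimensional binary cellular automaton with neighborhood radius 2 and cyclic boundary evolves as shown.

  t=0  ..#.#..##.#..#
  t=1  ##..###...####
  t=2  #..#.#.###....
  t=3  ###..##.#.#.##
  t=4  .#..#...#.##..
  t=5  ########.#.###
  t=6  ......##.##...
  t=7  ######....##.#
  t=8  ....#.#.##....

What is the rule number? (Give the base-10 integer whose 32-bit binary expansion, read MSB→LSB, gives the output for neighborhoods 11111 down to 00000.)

1631476511

  nb #####: next=.  (t=1,i=12, bit31=0)
  nb ####.: next=#  (t=1,i=0, bit30=1)
  nb ###.#: next=#  (t=5,i=7, bit29=1)
  nb ###..: next=.  (t=1,i=1, bit28=0)
  nb ##.##: next=.  (t=6,i=8, bit27=0)
  nb ##.#.: next=.  (t=0,i=9, bit26=0)
  nb ##..#: next=.  (t=1,i=2, bit25=0)
  nb ##...: next=#  (t=1,i=7, bit24=1)
  nb #.###: next=.  (t=2,i=7, bit23=0)
  nb #.##.: next=.  (t=4,i=10, bit22=0)
  nb #.#.#: next=#  (t=2,i=5, bit21=1)
  nb #.#..: next=#  (t=0,i=4, bit20=1)
  nb #..##: next=#  (t=0,i=6, bit19=1)
  nb #..#.: next=#  (t=0,i=1, bit18=1)
  nb #...#: next=#  (t=1,i=8, bit17=1)
  nb #....: next=.  (t=2,i=11, bit16=0)
  nb .####: next=.  (t=1,i=11, bit15=0)
  nb .###.: next=#  (t=1,i=5, bit14=1)
  nb .##.#: next=.  (t=0,i=8, bit13=0)
  nb .##..: next=#  (t=4,i=11, bit12=1)
  nb .#.##: next=#  (t=2,i=6, bit11=1)
  nb .#.#.: next=.  (t=0,i=3, bit10=0)
  nb .#..#: next=#  (t=0,i=0, bit9=1)
  nb .#...: next=#  (t=4,i=5, bit8=1)
  nb ..###: next=.  (t=1,i=4, bit7=0)
  nb ..##.: next=.  (t=0,i=7, bit6=0)
  nb ..#.#: next=.  (t=0,i=2, bit5=0)
  nb ..#..: next=#  (t=0,i=13, bit4=1)
  nb ...##: next=#  (t=1,i=9, bit3=1)
  nb ...#.: next=#  (t=2,i=13, bit2=1)
  nb ....#: next=#  (t=2,i=12, bit1=1)
  nb .....: next=#  (t=6,i=0, bit0=1)
  bits 01100001001111100101101100011111 = 1631476511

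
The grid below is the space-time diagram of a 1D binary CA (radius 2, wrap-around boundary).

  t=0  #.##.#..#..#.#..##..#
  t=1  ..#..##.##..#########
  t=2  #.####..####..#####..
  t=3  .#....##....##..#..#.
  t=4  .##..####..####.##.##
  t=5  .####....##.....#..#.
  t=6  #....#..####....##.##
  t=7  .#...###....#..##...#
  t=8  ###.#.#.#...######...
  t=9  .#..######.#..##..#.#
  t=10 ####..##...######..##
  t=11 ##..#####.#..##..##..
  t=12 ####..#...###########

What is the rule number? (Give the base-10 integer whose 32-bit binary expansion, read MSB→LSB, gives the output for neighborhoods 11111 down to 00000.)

  nb #####: next=#  (t=1,i=14, bit31=1)
  nb ####.: next=.  (t=1,i=19, bit30=0)
  nb ###.#: next=.  (t=4,i=14, bit29=0)
  nb ###..: next=.  (t=1,i=20, bit28=0)
  nb ##.##: next=.  (t=0,i=1, bit27=0)
  nb ##.#.: next=.  (t=0,i=4, bit26=0)
  nb ##..#: next=#  (t=0,i=18, bit25=1)
  nb ##...: next=#  (t=3,i=8, bit24=1)
  nb #.###: next=.  (t=2,i=2, bit23=0)
  nb #.##.: next=#  (t=0,i=2, bit22=1)
  nb #.#.#: next=#  (t=8,i=4, bit21=1)
  nb #.#..: next=#  (t=0,i=5, bit20=1)
  nb #..##: next=#  (t=0,i=15, bit19=1)
  nb #..#.: next=.  (t=0,i=7, bit18=0)
  nb #...#: next=.  (t=7,i=3, bit17=0)
  nb #....: next=.  (t=3,i=3, bit16=0)
  nb .####: next=.  (t=1,i=13, bit15=0)
  nb .###.: next=#  (t=6,i=20, bit14=1)
  nb .##.#: next=.  (t=0,i=0, bit13=0)
  nb .##..: next=#  (t=0,i=17, bit12=1)
  nb .#.##: next=#  (t=2,i=1, bit11=1)
  nb .#.#.: next=#  (t=0,i=12, bit10=1)
  nb .#..#: next=#  (t=0,i=6, bit9=1)
  nb .#...: next=#  (t=3,i=2, bit8=1)
  nb ..###: next=.  (t=1,i=12, bit7=0)
  nb ..##.: next=#  (t=0,i=16, bit6=1)
  nb ..#.#: next=.  (t=0,i=11, bit5=0)
  nb ..#..: next=#  (t=0,i=8, bit4=1)
  nb ...##: next=#  (t=3,i=5, bit3=1)
  nb ...#.: next=.  (t=5,i=15, bit2=0)
  nb ....#: next=.  (t=3,i=4, bit1=0)
  nb .....: next=.  (t=5,i=13, bit0=0)
  bits 10000011011110000101111101011000 = 2205704024

2205704024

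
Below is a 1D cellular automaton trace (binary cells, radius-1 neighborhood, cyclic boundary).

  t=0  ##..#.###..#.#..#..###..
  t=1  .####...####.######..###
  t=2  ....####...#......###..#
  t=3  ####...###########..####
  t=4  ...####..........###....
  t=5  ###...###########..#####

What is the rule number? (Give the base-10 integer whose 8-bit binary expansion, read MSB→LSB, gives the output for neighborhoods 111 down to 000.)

  [7] ### => .  t=0,i=7
  [6] ##. => #  t=0,i=1
  [5] #.# => .  t=0,i=5
  [4] #.. => #  t=0,i=2
  [3] .## => .  t=0,i=0
  [2] .#. => #  t=0,i=4
  [1] ..# => #  t=0,i=3
  [0] ... => #  t=1,i=6
  bits 01010111 = 87

87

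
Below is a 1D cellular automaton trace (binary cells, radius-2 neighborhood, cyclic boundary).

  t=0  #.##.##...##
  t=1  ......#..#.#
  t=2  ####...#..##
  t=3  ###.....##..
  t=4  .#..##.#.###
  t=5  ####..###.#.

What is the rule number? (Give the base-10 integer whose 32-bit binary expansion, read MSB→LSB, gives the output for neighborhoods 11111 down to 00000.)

3325648649

  nb #####: next=#  (t=2,i=0, bit31=1)
  nb ####.: next=#  (t=2,i=2, bit30=1)
  nb ###.#: next=.  (t=0,i=0, bit29=0)
  nb ###..: next=.  (t=2,i=3, bit28=0)
  nb ##.##: next=.  (t=0,i=1, bit27=0)
  nb ##.#.: next=#  (t=4,i=0, bit26=1)
  nb ##..#: next=#  (t=3,i=10, bit25=1)
  nb ##...: next=.  (t=0,i=7, bit24=0)
  nb #.###: next=.  (t=4,i=9, bit23=0)
  nb #.##.: next=.  (t=0,i=2, bit22=0)
  nb #.#.#: next=#  (t=4,i=7, bit21=1)
  nb #.#..: next=#  (t=1,i=11, bit20=1)
  nb #..##: next=#  (t=2,i=9, bit19=1)
  nb #..#.: next=.  (t=1,i=8, bit18=0)
  nb #...#: next=.  (t=0,i=8, bit17=0)
  nb #....: next=#  (t=1,i=1, bit16=1)
  nb .####: next=.  (t=2,i=11, bit15=0)
  nb .###.: next=#  (t=0,i=11, bit14=1)
  nb .##.#: next=.  (t=0,i=3, bit13=0)
  nb .##..: next=#  (t=0,i=6, bit12=1)
  nb .#.##: next=#  (t=4,i=8, bit11=1)
  nb .#.#.: next=#  (t=1,i=10, bit10=1)
  nb .#..#: next=#  (t=1,i=7, bit9=1)
  nb .#...: next=#  (t=1,i=0, bit8=1)
  nb ..###: next=.  (t=0,i=10, bit7=0)
  nb ..##.: next=.  (t=3,i=8, bit6=0)
  nb ..#.#: next=.  (t=1,i=9, bit5=0)
  nb ..#..: next=.  (t=1,i=6, bit4=0)
  nb ...##: next=#  (t=0,i=9, bit3=1)
  nb ...#.: next=.  (t=1,i=5, bit2=0)
  nb ....#: next=.  (t=1,i=4, bit1=0)
  nb .....: next=#  (t=1,i=2, bit0=1)
  bits 11000110001110010101111100001001 = 3325648649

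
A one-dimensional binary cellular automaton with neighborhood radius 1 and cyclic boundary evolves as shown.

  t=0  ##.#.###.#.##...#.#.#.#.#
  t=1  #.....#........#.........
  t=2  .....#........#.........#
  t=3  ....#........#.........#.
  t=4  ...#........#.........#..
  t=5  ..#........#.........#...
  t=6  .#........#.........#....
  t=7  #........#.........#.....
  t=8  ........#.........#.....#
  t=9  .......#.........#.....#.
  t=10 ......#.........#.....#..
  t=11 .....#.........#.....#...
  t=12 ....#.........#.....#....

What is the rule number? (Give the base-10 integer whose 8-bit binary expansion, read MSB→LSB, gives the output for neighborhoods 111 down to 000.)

  ###|#  b7=1 t=0,i=0
  ##.|.  b6=0 t=0,i=1
  #.#|.  b5=0 t=0,i=2
  #..|.  b4=0 t=0,i=13
  .##|.  b3=0 t=0,i=5
  .#.|.  b2=0 t=0,i=3
  ..#|#  b1=1 t=0,i=15
  ...|.  b0=0 t=0,i=14
  bits 10000010 = 130

130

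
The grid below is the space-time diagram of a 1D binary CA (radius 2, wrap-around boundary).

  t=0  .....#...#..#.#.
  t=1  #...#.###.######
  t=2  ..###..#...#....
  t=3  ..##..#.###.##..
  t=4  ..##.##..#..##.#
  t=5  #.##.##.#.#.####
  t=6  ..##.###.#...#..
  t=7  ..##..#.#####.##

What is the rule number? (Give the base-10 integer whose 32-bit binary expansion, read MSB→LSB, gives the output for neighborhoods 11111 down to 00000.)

  [31] ##### => .  t=1,i=12
  [30] ####. => .  t=1,i=15
  [29] ###.# => .  t=1,i=8
  [28] ###.. => .  t=1,i=0
  [27] ##.## => .  t=1,i=9
  [26] ##.#. => #  t=4,i=14
  [25] ##..# => .  t=2,i=5
  [24] ##... => .  t=1,i=1
  [23] #.### => .  t=1,i=6
  [22] #.##. => #  t=3,i=12
  [21] #.#.# => .  t=5,i=8
  [20] #.#.. => #  t=0,i=14
  [19] #..## => .  t=4,i=1
  [18] #..#. => #  t=0,i=11
  [17] #...# => #  t=0,i=7
  [16] #.... => #  t=0,i=0
  [15] .#### => #  t=1,i=11
  [14] .###. => #  t=1,i=7
  [13] .##.# => #  t=4,i=3
  [12] .##.. => #  t=3,i=3
  [11] .#.## => .  t=1,i=5
  [10] .#.#. => #  t=0,i=13
  [9] .#..# => #  t=0,i=10
  [8] .#... => #  t=0,i=6
  [7] ..### => #  t=2,i=2
  [6] ..##. => #  t=3,i=2
  [5] ..#.# => #  t=0,i=12
  [4] ..#.. => .  t=0,i=5
  [3] ...## => .  t=2,i=1
  [2] ...#. => #  t=0,i=4
  [1] ....# => .  t=0,i=3
  [0] ..... => .  t=0,i=1
  bits 00000100010101111111011111100100 = 72873956

72873956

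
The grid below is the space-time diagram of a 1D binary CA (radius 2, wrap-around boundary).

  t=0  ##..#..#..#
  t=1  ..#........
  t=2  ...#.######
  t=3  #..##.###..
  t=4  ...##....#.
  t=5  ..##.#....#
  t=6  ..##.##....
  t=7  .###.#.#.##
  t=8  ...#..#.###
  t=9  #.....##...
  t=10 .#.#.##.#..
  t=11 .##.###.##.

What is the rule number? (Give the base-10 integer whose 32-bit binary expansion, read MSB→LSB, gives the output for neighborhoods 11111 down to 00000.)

2739973481

  ##### -> #   bit 31 = 1  t=2,i=7
  ####. -> .   bit 30 = 0  t=2,i=9
  ###.# -> #   bit 29 = 1  t=7,i=3
  ###.. -> .   bit 28 = 0  t=0,i=1
  ##.## -> .   bit 27 = 0  t=3,i=5
  ##.#. -> .   bit 26 = 0  t=5,i=4
  ##..# -> #   bit 25 = 1  t=0,i=2
  ##... -> #   bit 24 = 1  t=2,i=0
  #.### -> .   bit 23 = 0  t=2,i=5
  #.##. -> #   bit 22 = 1  t=6,i=5
  #.#.# -> .   bit 21 = 0  t=7,i=5
  #.#.. -> #   bit 20 = 1  t=5,i=5
  #..## -> .   bit 19 = 0  t=0,i=9
  #..#. -> .   bit 18 = 0  t=0,i=3
  #...# -> .   bit 17 = 0  t=2,i=1
  #.... -> .   bit 16 = 0  t=1,i=4
  .#### -> #   bit 15 = 1  t=2,i=6
  .###. -> .   bit 14 = 0  t=0,i=0
  .##.# -> #   bit 13 = 1  t=3,i=4
  .##.. -> .   bit 12 = 0  t=4,i=4
  .#.## -> #   bit 11 = 1  t=2,i=4
  .#.#. -> #   bit 10 = 1  t=7,i=6
  .#..# -> .   bit 9 = 0  t=0,i=5
  .#... -> #   bit 8 = 1  t=1,i=3
  ..### -> .   bit 7 = 0  t=0,i=10
  ..##. -> #   bit 6 = 1  t=3,i=3
  ..#.# -> #   bit 5 = 1  t=2,i=3
  ..#.. -> .   bit 4 = 0  t=0,i=4
  ...## -> #   bit 3 = 1  t=4,i=2
  ...#. -> .   bit 2 = 0  t=1,i=1
  ....# -> .   bit 1 = 0  t=1,i=0
  ..... -> #   bit 0 = 1  t=1,i=5
  bits 10100011010100001010110101101001 = 2739973481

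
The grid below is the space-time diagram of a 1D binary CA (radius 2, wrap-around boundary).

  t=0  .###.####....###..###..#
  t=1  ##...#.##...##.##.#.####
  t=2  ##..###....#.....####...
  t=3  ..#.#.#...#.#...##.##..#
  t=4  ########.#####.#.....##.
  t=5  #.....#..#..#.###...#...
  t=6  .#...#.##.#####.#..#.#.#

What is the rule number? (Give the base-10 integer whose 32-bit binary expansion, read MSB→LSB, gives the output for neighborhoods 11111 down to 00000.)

1454641068

  [31] ##### => .  t=1,i=22
  [30] ####. => #  t=0,i=7
  [29] ###.# => .  t=0,i=3
  [28] ###.. => #  t=0,i=8
  [27] ##.## => .  t=0,i=4
  [26] ##.#. => #  t=1,i=17
  [25] ##..# => #  t=0,i=16
  [24] ##... => .  t=0,i=9
  [23] #.### => #  t=0,i=1
  [22] #.##. => .  t=1,i=7
  [21] #.#.# => #  t=1,i=18
  [20] #.#.. => #  t=3,i=6
  [19] #..## => .  t=0,i=17
  [18] #..#. => #  t=0,i=22
  [17] #...# => .  t=1,i=3
  [16] #.... => .  t=0,i=10
  [15] .#### => .  t=0,i=6
  [14] .###. => .  t=0,i=2
  [13] .##.# => .  t=1,i=13
  [12] .##.. => .  t=1,i=8
  [11] .#.## => #  t=0,i=0
  [10] .#.#. => #  t=3,i=3
  [9] .#..# => #  t=3,i=0
  [8] .#... => #  t=2,i=12
  [7] ..### => #  t=0,i=13
  [6] ..##. => .  t=1,i=12
  [5] ..#.# => #  t=0,i=23
  [4] ..#.. => .  t=2,i=11
  [3] ...## => #  t=0,i=12
  [2] ...#. => #  t=1,i=4
  [1] ....# => .  t=0,i=11
  [0] ..... => .  t=2,i=14
  bits 01010110101101000000111110101100 = 1454641068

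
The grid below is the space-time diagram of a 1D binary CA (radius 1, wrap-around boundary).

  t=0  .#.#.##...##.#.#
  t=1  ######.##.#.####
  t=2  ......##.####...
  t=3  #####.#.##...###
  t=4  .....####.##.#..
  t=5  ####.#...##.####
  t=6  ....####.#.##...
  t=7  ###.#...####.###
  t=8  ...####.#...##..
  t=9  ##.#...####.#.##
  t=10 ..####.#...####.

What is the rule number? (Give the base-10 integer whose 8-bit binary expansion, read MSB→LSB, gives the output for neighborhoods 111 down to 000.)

61

  ### -> .   bit 7 = 0  t=1,i=0
  ##. -> .   bit 6 = 0  t=0,i=6
  #.# -> #   bit 5 = 1  t=0,i=0
  #.. -> #   bit 4 = 1  t=0,i=7
  .## -> #   bit 3 = 1  t=0,i=5
  .#. -> #   bit 2 = 1  t=0,i=1
  ..# -> .   bit 1 = 0  t=0,i=9
  ... -> #   bit 0 = 1  t=0,i=8
  bits 00111101 = 61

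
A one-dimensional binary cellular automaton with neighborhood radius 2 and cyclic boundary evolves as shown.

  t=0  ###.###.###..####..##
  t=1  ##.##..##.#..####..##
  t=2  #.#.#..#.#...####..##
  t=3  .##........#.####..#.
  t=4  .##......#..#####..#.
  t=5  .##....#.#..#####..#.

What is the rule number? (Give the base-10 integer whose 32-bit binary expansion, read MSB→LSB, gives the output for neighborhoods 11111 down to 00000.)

  nb #####: next=#  (t=0,i=0, bit31=1)
  nb ####.: next=#  (t=0,i=1, bit30=1)
  nb ###.#: next=.  (t=0,i=2, bit29=0)
  nb ###..: next=#  (t=0,i=10, bit28=1)
  nb ##.##: next=#  (t=0,i=3, bit27=1)
  nb ##.#.: next=#  (t=1,i=9, bit26=1)
  nb ##..#: next=.  (t=0,i=11, bit25=0)
  nb ##...: next=.  (t=3,i=3, bit24=0)
  nb #.###: next=#  (t=0,i=4, bit23=1)
  nb #.##.: next=.  (t=1,i=3, bit22=0)
  nb #.#.#: next=#  (t=2,i=2, bit21=1)
  nb #.#..: next=.  (t=1,i=10, bit20=0)
  nb #..##: next=.  (t=0,i=12, bit19=0)
  nb #..#.: next=.  (t=2,i=6, bit18=0)
  nb #...#: next=#  (t=2,i=11, bit17=1)
  nb #....: next=.  (t=3,i=4, bit16=0)
  nb .####: next=#  (t=0,i=14, bit15=1)
  nb .###.: next=.  (t=0,i=5, bit14=0)
  nb .##.#: next=.  (t=1,i=8, bit13=0)
  nb .##..: next=#  (t=1,i=4, bit12=1)
  nb .#.##: next=#  (t=3,i=12, bit11=1)
  nb .#.#.: next=.  (t=2,i=3, bit10=0)
  nb .#..#: next=.  (t=1,i=11, bit9=0)
  nb .#...: next=.  (t=2,i=10, bit8=0)
  nb ..###: next=#  (t=0,i=13, bit7=1)
  nb ..##.: next=#  (t=1,i=7, bit6=1)
  nb ..#.#: next=.  (t=2,i=7, bit5=0)
  nb ..#..: next=#  (t=3,i=19, bit4=1)
  nb ...##: next=.  (t=2,i=12, bit3=0)
  nb ...#.: next=.  (t=3,i=10, bit2=0)
  nb ....#: next=#  (t=3,i=9, bit1=1)
  nb .....: next=.  (t=3,i=5, bit0=0)
  bits 11011100101000101001100011010010 = 3701643474

3701643474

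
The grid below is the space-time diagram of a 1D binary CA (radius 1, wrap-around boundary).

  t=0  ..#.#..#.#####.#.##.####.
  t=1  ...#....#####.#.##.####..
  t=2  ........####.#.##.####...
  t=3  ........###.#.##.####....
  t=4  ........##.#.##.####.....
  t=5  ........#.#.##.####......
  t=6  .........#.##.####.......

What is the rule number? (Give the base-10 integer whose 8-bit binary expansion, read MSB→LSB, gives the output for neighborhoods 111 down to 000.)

168

  [7] ### => #  t=0,i=10
  [6] ##. => .  t=0,i=13
  [5] #.# => #  t=0,i=3
  [4] #.. => .  t=0,i=5
  [3] .## => #  t=0,i=9
  [2] .#. => .  t=0,i=2
  [1] ..# => .  t=0,i=1
  [0] ... => .  t=0,i=0
  bits 10101000 = 168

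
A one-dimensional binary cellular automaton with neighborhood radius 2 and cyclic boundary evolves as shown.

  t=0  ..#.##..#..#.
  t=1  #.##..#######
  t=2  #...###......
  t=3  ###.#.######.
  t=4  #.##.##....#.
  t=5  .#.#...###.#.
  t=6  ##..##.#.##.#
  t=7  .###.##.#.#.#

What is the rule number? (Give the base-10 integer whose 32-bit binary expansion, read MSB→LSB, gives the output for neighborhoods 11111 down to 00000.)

932129715

  [31] ##### => .  t=1,i=8
  [30] ####. => .  t=1,i=12
  [29] ###.# => #  t=1,i=0
  [28] ###.. => #  t=2,i=6
  [27] ##.## => .  t=1,i=1
  [26] ##.#. => #  t=3,i=3
  [25] ##..# => #  t=0,i=6
  [24] ##... => #  t=2,i=7
  [23] #.### => #  t=3,i=0
  [22] #.##. => .  t=0,i=4
  [21] #.#.# => .  t=3,i=4
  [20] #.#.. => .  t=5,i=3
  [19] #..## => #  t=1,i=5
  [18] #..#. => #  t=0,i=7
  [17] #...# => #  t=0,i=0
  [16] #.... => #  t=2,i=8
  [15] .#### => .  t=1,i=7
  [14] .###. => .  t=2,i=5
  [13] .##.# => #  t=4,i=3
  [12] .##.. => .  t=0,i=5
  [11] .#.## => #  t=0,i=3
  [10] .#.#. => .  t=4,i=12
  [9] .#..# => #  t=0,i=9
  [8] .#... => #  t=0,i=12
  [7] ..### => #  t=1,i=6
  [6] ..##. => .  t=6,i=4
  [5] ..#.# => #  t=0,i=2
  [4] ..#.. => #  t=0,i=8
  [3] ...## => .  t=2,i=3
  [2] ...#. => .  t=0,i=1
  [1] ....# => #  t=2,i=11
  [0] ..... => #  t=2,i=9
  bits 00110111100011110010101110110011 = 932129715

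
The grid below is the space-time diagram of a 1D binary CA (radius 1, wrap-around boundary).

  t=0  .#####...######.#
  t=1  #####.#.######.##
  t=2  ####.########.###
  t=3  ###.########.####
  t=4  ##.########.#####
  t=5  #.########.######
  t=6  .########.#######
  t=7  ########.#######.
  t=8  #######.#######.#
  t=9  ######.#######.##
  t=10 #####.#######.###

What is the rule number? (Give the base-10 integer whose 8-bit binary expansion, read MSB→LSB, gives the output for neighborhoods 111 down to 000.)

190

  ### -> #   bit 7 = 1  t=0,i=2
  ##. -> .   bit 6 = 0  t=0,i=5
  #.# -> #   bit 5 = 1  t=0,i=0
  #.. -> #   bit 4 = 1  t=0,i=6
  .## -> #   bit 3 = 1  t=0,i=1
  .#. -> #   bit 2 = 1  t=0,i=16
  ..# -> #   bit 1 = 1  t=0,i=8
  ... -> .   bit 0 = 0  t=0,i=7
  bits 10111110 = 190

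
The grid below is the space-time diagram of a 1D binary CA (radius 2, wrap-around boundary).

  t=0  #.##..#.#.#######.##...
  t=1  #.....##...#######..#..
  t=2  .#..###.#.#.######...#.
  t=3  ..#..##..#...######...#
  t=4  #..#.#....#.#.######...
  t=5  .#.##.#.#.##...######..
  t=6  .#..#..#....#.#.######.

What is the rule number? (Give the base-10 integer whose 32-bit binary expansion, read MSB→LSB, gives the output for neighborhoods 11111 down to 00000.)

4177586026

  #####|#  b31=1 t=0,i=12
  ####.|#  b30=1 t=0,i=15
  ###.#|#  b29=1 t=0,i=16
  ###..|#  b28=1 t=1,i=17
  ##.##|#  b27=1 t=0,i=17
  ##.#.|.  b26=0 t=2,i=7
  ##..#|.  b25=0 t=0,i=4
  ##...|#  b24=1 t=0,i=20
  #.###|.  b23=0 t=0,i=10
  #.##.|.  b22=0 t=0,i=2
  #.#.#|.  b21=0 t=0,i=8
  #.#..|.  b20=0 t=4,i=5
  #..##|.  b19=0 t=2,i=3
  #..#.|.  b18=0 t=0,i=5
  #...#|.  b17=0 t=0,i=21
  #....|.  b16=0 t=1,i=2
  .####|#  b15=1 t=0,i=11
  .###.|#  b14=1 t=2,i=5
  .##.#|#  b13=1 t=5,i=4
  .##..|.  b12=0 t=0,i=3
  .#.##|.  b11=0 t=0,i=1
  .#.#.|#  b10=1 t=0,i=7
  .#..#|#  b9=1 t=1,i=21
  .#...|#  b8=1 t=1,i=1
  ..###|.  b7=0 t=1,i=11
  ..##.|#  b6=1 t=1,i=6
  ..#.#|#  b5=1 t=0,i=0
  ..#..|.  b4=0 t=1,i=0
  ...##|#  b3=1 t=1,i=5
  ...#.|.  b2=0 t=0,i=22
  ....#|#  b1=1 t=1,i=4
  .....|.  b0=0 t=1,i=3
  bits 11111001000000001110011101101010 = 4177586026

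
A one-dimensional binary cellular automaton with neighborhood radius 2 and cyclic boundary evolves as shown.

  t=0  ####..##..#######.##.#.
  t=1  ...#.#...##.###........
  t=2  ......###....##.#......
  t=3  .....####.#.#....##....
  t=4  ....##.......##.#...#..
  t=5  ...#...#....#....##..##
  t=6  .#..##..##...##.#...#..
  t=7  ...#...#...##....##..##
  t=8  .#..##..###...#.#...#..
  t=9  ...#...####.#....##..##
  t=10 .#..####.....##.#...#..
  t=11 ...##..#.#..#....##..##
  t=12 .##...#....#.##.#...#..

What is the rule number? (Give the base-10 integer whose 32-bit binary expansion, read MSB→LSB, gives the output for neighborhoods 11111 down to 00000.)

  nb #####: next=#  (t=0,i=12, bit31=1)
  nb ####.: next=.  (t=0,i=2, bit30=0)
  nb ###.#: next=.  (t=0,i=16, bit29=0)
  nb ###..: next=#  (t=0,i=3, bit28=1)
  nb ##.##: next=.  (t=0,i=17, bit27=0)
  nb ##.#.: next=.  (t=0,i=20, bit26=0)
  nb ##..#: next=.  (t=0,i=4, bit25=0)
  nb ##...: next=.  (t=1,i=15, bit24=0)
  nb #.###: next=.  (t=0,i=0, bit23=0)
  nb #.##.: next=.  (t=0,i=18, bit22=0)
  nb #.#.#: next=.  (t=0,i=21, bit21=0)
  nb #.#..: next=.  (t=1,i=5, bit20=0)
  nb #..##: next=#  (t=0,i=5, bit19=1)
  nb #..#.: next=#  (t=11,i=6, bit18=1)
  nb #...#: next=#  (t=1,i=7, bit17=1)
  nb #....: next=#  (t=1,i=16, bit16=1)
  nb .####: next=.  (t=0,i=1, bit15=0)
  nb .###.: next=#  (t=1,i=13, bit14=1)
  nb .##.#: next=.  (t=0,i=19, bit13=0)
  nb .##..: next=.  (t=0,i=7, bit12=0)
  nb .#.##: next=.  (t=0,i=22, bit11=0)
  nb .#.#.: next=.  (t=1,i=4, bit10=0)
  nb .#..#: next=.  (t=6,i=2, bit9=0)
  nb .#...: next=#  (t=1,i=6, bit8=1)
  nb ..###: next=#  (t=0,i=10, bit7=1)
  nb ..##.: next=.  (t=0,i=6, bit6=0)
  nb ..#.#: next=.  (t=1,i=3, bit5=0)
  nb ..#..: next=.  (t=4,i=20, bit4=0)
  nb ...##: next=#  (t=1,i=8, bit3=1)
  nb ...#.: next=.  (t=1,i=2, bit2=0)
  nb ....#: next=.  (t=1,i=1, bit1=0)
  nb .....: next=.  (t=1,i=0, bit0=0)
  bits 10010000000011110100000110001000 = 2416918920

2416918920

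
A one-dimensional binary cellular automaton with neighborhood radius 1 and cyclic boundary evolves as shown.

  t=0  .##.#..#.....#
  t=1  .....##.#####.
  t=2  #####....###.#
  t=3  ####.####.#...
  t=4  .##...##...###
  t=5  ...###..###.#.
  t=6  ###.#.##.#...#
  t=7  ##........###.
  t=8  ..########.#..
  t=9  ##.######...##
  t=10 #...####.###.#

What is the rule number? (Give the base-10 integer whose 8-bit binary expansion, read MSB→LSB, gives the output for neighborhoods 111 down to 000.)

  ### -> #   bit 7 = 1  t=1,i=9
  ##. -> .   bit 6 = 0  t=0,i=2
  #.# -> .   bit 5 = 0  t=0,i=0
  #.. -> #   bit 4 = 1  t=0,i=5
  .## -> .   bit 3 = 0  t=0,i=1
  .#. -> .   bit 2 = 0  t=0,i=4
  ..# -> #   bit 1 = 1  t=0,i=6
  ... -> #   bit 0 = 1  t=0,i=9
  bits 10010011 = 147

147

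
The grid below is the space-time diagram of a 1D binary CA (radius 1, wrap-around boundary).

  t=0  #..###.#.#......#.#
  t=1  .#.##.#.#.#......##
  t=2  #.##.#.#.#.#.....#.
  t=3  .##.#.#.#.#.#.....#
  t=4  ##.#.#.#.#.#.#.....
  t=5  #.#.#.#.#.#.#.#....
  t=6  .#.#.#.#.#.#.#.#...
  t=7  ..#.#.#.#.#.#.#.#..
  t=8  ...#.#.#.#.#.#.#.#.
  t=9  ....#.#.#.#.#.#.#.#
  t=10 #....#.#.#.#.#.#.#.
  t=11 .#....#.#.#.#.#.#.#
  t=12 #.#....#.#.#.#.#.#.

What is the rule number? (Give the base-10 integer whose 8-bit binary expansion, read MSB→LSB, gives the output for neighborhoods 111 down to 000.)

  [7] ### => #  t=0,i=4
  [6] ##. => .  t=0,i=0
  [5] #.# => #  t=0,i=6
  [4] #.. => #  t=0,i=1
  [3] .## => #  t=0,i=3
  [2] .#. => .  t=0,i=7
  [1] ..# => .  t=0,i=2
  [0] ... => .  t=0,i=11
  bits 10111000 = 184

184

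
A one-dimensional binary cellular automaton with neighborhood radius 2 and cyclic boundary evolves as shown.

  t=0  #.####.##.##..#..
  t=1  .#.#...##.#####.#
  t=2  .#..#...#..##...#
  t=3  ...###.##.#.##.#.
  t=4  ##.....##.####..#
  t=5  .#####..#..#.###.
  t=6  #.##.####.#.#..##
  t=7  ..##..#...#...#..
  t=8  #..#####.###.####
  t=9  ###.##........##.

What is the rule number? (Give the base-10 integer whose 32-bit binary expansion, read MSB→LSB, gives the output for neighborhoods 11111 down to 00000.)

  ##### -> #   bit 31 = 1  t=1,i=12
  ####. -> .   bit 30 = 0  t=0,i=4
  ###.# -> .   bit 29 = 0  t=0,i=5
  ###.. -> #   bit 28 = 1  t=4,i=1
  ##.## -> .   bit 27 = 0  t=0,i=6
  ##.#. -> .   bit 26 = 0  t=1,i=15
  ##..# -> #   bit 25 = 1  t=0,i=12
  ##... -> #   bit 24 = 1  t=2,i=13
  #.### -> .   bit 23 = 0  t=0,i=2
  #.##. -> #   bit 22 = 1  t=0,i=7
  #.#.# -> #   bit 21 = 1  t=1,i=1
  #.#.. -> .   bit 20 = 0  t=1,i=3
  #..## -> #   bit 19 = 1  t=2,i=10
  #..#. -> #   bit 18 = 1  t=0,i=13
  #...# -> .   bit 17 = 0  t=1,i=5
  #.... -> #   bit 16 = 1  t=3,i=0
  .#### -> #   bit 15 = 1  t=0,i=3
  .###. -> .   bit 14 = 0  t=3,i=4
  .##.# -> #   bit 13 = 1  t=0,i=8
  .##.. -> #   bit 12 = 1  t=0,i=11
  .#.## -> #   bit 11 = 1  t=0,i=1
  .#.#. -> .   bit 10 = 0  t=1,i=0
  .#..# -> .   bit 9 = 0  t=0,i=15
  .#... -> #   bit 8 = 1  t=1,i=4
  ..### -> .   bit 7 = 0  t=3,i=3
  ..##. -> .   bit 6 = 0  t=1,i=7
  ..#.# -> .   bit 5 = 0  t=0,i=0
  ..#.. -> #   bit 4 = 1  t=0,i=14
  ...## -> .   bit 3 = 0  t=1,i=6
  ...#. -> #   bit 2 = 1  t=2,i=7
  ....# -> #   bit 1 = 1  t=3,i=1
  ..... -> #   bit 0 = 1  t=4,i=4
  bits 10010011011011011011100100010111 = 2473441559

2473441559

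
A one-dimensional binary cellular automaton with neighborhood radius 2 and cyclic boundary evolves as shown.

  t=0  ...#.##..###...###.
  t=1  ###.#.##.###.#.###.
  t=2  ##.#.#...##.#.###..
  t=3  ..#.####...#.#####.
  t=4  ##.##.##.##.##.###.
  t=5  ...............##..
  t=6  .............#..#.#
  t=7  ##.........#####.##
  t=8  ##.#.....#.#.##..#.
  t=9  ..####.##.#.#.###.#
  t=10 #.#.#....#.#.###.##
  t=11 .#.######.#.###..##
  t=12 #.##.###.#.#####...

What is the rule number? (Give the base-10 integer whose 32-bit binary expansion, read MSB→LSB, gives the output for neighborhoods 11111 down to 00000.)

  nb #####: next=#  (t=3,i=15, bit31=1)
  nb ####.: next=#  (t=3,i=6, bit30=1)
  nb ###.#: next=.  (t=1,i=2, bit29=0)
  nb ###..: next=#  (t=0,i=11, bit28=1)
  nb ##.##: next=.  (t=1,i=8, bit27=0)
  nb ##.#.: next=#  (t=1,i=3, bit26=1)
  nb ##..#: next=#  (t=0,i=7, bit25=1)
  nb ##...: next=.  (t=0,i=12, bit24=0)
  nb #.###: next=#  (t=1,i=0, bit23=1)
  nb #.##.: next=.  (t=0,i=5, bit22=0)
  nb #.#.#: next=.  (t=1,i=4, bit21=0)
  nb #.#..: next=#  (t=2,i=5, bit20=1)
  nb #..##: next=.  (t=0,i=8, bit19=0)
  nb #..#.: next=#  (t=6,i=15, bit18=1)
  nb #...#: next=#  (t=0,i=13, bit17=1)
  nb #....: next=#  (t=0,i=0, bit16=1)
  nb .####: next=.  (t=3,i=5, bit15=0)
  nb .###.: next=#  (t=0,i=10, bit14=1)
  nb .##.#: next=.  (t=1,i=7, bit13=0)
  nb .##..: next=#  (t=0,i=6, bit12=1)
  nb .#.##: next=#  (t=0,i=4, bit11=1)
  nb .#.#.: next=#  (t=2,i=4, bit10=1)
  nb .#..#: next=#  (t=6,i=14, bit9=1)
  nb .#...: next=#  (t=2,i=6, bit8=1)
  nb ..###: next=#  (t=0,i=9, bit7=1)
  nb ..##.: next=.  (t=2,i=0, bit6=0)
  nb ..#.#: next=.  (t=0,i=3, bit5=0)
  nb ..#..: next=#  (t=6,i=13, bit4=1)
  nb ...##: next=.  (t=0,i=14, bit3=0)
  nb ...#.: next=#  (t=0,i=2, bit2=1)
  nb ....#: next=#  (t=0,i=1, bit1=1)
  nb .....: next=.  (t=5,i=0, bit0=0)
  bits 11010110100101110101111110010110 = 3600244630

3600244630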